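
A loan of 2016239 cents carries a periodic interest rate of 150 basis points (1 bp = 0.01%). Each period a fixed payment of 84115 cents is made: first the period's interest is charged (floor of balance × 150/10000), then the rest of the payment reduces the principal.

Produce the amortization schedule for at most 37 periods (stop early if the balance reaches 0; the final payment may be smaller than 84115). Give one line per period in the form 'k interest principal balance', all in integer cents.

1 30243 53872 1962367
2 29435 54680 1907687
3 28615 55500 1852187
4 27782 56333 1795854
5 26937 57178 1738676
6 26080 58035 1680641
7 25209 58906 1621735
8 24326 59789 1561946
9 23429 60686 1501260
10 22518 61597 1439663
11 21594 62521 1377142
12 20657 63458 1313684
13 19705 64410 1249274
14 18739 65376 1183898
15 17758 66357 1117541
16 16763 67352 1050189
17 15752 68363 981826
18 14727 69388 912438
19 13686 70429 842009
20 12630 71485 770524
21 11557 72558 697966
22 10469 73646 624320
23 9364 74751 549569
24 8243 75872 473697
25 7105 77010 396687
26 5950 78165 318522
27 4777 79338 239184
28 3587 80528 158656
29 2379 81736 76920
30 1153 76920 0

1. interest=⌊2016239·150/10000⌋=30243; principal=84115-30243=53872; balance=2016239-53872=1962367
2. interest=⌊1962367·150/10000⌋=29435; principal=84115-29435=54680; balance=1962367-54680=1907687
3. interest=⌊1907687·150/10000⌋=28615; principal=84115-28615=55500; balance=1907687-55500=1852187
4. interest=⌊1852187·150/10000⌋=27782; principal=84115-27782=56333; balance=1852187-56333=1795854
5. interest=⌊1795854·150/10000⌋=26937; principal=84115-26937=57178; balance=1795854-57178=1738676
6. interest=⌊1738676·150/10000⌋=26080; principal=84115-26080=58035; balance=1738676-58035=1680641
7. interest=⌊1680641·150/10000⌋=25209; principal=84115-25209=58906; balance=1680641-58906=1621735
8. interest=⌊1621735·150/10000⌋=24326; principal=84115-24326=59789; balance=1621735-59789=1561946
9. interest=⌊1561946·150/10000⌋=23429; principal=84115-23429=60686; balance=1561946-60686=1501260
10. interest=⌊1501260·150/10000⌋=22518; principal=84115-22518=61597; balance=1501260-61597=1439663
11. interest=⌊1439663·150/10000⌋=21594; principal=84115-21594=62521; balance=1439663-62521=1377142
12. interest=⌊1377142·150/10000⌋=20657; principal=84115-20657=63458; balance=1377142-63458=1313684
13. interest=⌊1313684·150/10000⌋=19705; principal=84115-19705=64410; balance=1313684-64410=1249274
14. interest=⌊1249274·150/10000⌋=18739; principal=84115-18739=65376; balance=1249274-65376=1183898
15. interest=⌊1183898·150/10000⌋=17758; principal=84115-17758=66357; balance=1183898-66357=1117541
16. interest=⌊1117541·150/10000⌋=16763; principal=84115-16763=67352; balance=1117541-67352=1050189
17. interest=⌊1050189·150/10000⌋=15752; principal=84115-15752=68363; balance=1050189-68363=981826
18. interest=⌊981826·150/10000⌋=14727; principal=84115-14727=69388; balance=981826-69388=912438
19. interest=⌊912438·150/10000⌋=13686; principal=84115-13686=70429; balance=912438-70429=842009
20. interest=⌊842009·150/10000⌋=12630; principal=84115-12630=71485; balance=842009-71485=770524
21. interest=⌊770524·150/10000⌋=11557; principal=84115-11557=72558; balance=770524-72558=697966
22. interest=⌊697966·150/10000⌋=10469; principal=84115-10469=73646; balance=697966-73646=624320
23. interest=⌊624320·150/10000⌋=9364; principal=84115-9364=74751; balance=624320-74751=549569
24. interest=⌊549569·150/10000⌋=8243; principal=84115-8243=75872; balance=549569-75872=473697
25. interest=⌊473697·150/10000⌋=7105; principal=84115-7105=77010; balance=473697-77010=396687
26. interest=⌊396687·150/10000⌋=5950; principal=84115-5950=78165; balance=396687-78165=318522
27. interest=⌊318522·150/10000⌋=4777; principal=84115-4777=79338; balance=318522-79338=239184
28. interest=⌊239184·150/10000⌋=3587; principal=84115-3587=80528; balance=239184-80528=158656
29. interest=⌊158656·150/10000⌋=2379; principal=84115-2379=81736; balance=158656-81736=76920
30. interest=⌊76920·150/10000⌋=1153; principal=min(84115-1153,76920)=76920; balance=76920-76920=0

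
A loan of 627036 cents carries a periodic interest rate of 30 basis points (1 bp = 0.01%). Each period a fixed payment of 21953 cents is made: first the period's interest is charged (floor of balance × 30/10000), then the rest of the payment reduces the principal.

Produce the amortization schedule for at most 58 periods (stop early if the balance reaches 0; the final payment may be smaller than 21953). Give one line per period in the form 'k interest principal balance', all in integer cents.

1. interest=⌊627036·30/10000⌋=1881; principal=21953-1881=20072; balance=627036-20072=606964
2. interest=⌊606964·30/10000⌋=1820; principal=21953-1820=20133; balance=606964-20133=586831
3. interest=⌊586831·30/10000⌋=1760; principal=21953-1760=20193; balance=586831-20193=566638
4. interest=⌊566638·30/10000⌋=1699; principal=21953-1699=20254; balance=566638-20254=546384
5. interest=⌊546384·30/10000⌋=1639; principal=21953-1639=20314; balance=546384-20314=526070
6. interest=⌊526070·30/10000⌋=1578; principal=21953-1578=20375; balance=526070-20375=505695
7. interest=⌊505695·30/10000⌋=1517; principal=21953-1517=20436; balance=505695-20436=485259
8. interest=⌊485259·30/10000⌋=1455; principal=21953-1455=20498; balance=485259-20498=464761
9. interest=⌊464761·30/10000⌋=1394; principal=21953-1394=20559; balance=464761-20559=444202
10. interest=⌊444202·30/10000⌋=1332; principal=21953-1332=20621; balance=444202-20621=423581
11. interest=⌊423581·30/10000⌋=1270; principal=21953-1270=20683; balance=423581-20683=402898
12. interest=⌊402898·30/10000⌋=1208; principal=21953-1208=20745; balance=402898-20745=382153
13. interest=⌊382153·30/10000⌋=1146; principal=21953-1146=20807; balance=382153-20807=361346
14. interest=⌊361346·30/10000⌋=1084; principal=21953-1084=20869; balance=361346-20869=340477
15. interest=⌊340477·30/10000⌋=1021; principal=21953-1021=20932; balance=340477-20932=319545
16. interest=⌊319545·30/10000⌋=958; principal=21953-958=20995; balance=319545-20995=298550
17. interest=⌊298550·30/10000⌋=895; principal=21953-895=21058; balance=298550-21058=277492
18. interest=⌊277492·30/10000⌋=832; principal=21953-832=21121; balance=277492-21121=256371
19. interest=⌊256371·30/10000⌋=769; principal=21953-769=21184; balance=256371-21184=235187
20. interest=⌊235187·30/10000⌋=705; principal=21953-705=21248; balance=235187-21248=213939
21. interest=⌊213939·30/10000⌋=641; principal=21953-641=21312; balance=213939-21312=192627
22. interest=⌊192627·30/10000⌋=577; principal=21953-577=21376; balance=192627-21376=171251
23. interest=⌊171251·30/10000⌋=513; principal=21953-513=21440; balance=171251-21440=149811
24. interest=⌊149811·30/10000⌋=449; principal=21953-449=21504; balance=149811-21504=128307
25. interest=⌊128307·30/10000⌋=384; principal=21953-384=21569; balance=128307-21569=106738
26. interest=⌊106738·30/10000⌋=320; principal=21953-320=21633; balance=106738-21633=85105
27. interest=⌊85105·30/10000⌋=255; principal=21953-255=21698; balance=85105-21698=63407
28. interest=⌊63407·30/10000⌋=190; principal=21953-190=21763; balance=63407-21763=41644
29. interest=⌊41644·30/10000⌋=124; principal=21953-124=21829; balance=41644-21829=19815
30. interest=⌊19815·30/10000⌋=59; principal=min(21953-59,19815)=19815; balance=19815-19815=0

1 1881 20072 606964
2 1820 20133 586831
3 1760 20193 566638
4 1699 20254 546384
5 1639 20314 526070
6 1578 20375 505695
7 1517 20436 485259
8 1455 20498 464761
9 1394 20559 444202
10 1332 20621 423581
11 1270 20683 402898
12 1208 20745 382153
13 1146 20807 361346
14 1084 20869 340477
15 1021 20932 319545
16 958 20995 298550
17 895 21058 277492
18 832 21121 256371
19 769 21184 235187
20 705 21248 213939
21 641 21312 192627
22 577 21376 171251
23 513 21440 149811
24 449 21504 128307
25 384 21569 106738
26 320 21633 85105
27 255 21698 63407
28 190 21763 41644
29 124 21829 19815
30 59 19815 0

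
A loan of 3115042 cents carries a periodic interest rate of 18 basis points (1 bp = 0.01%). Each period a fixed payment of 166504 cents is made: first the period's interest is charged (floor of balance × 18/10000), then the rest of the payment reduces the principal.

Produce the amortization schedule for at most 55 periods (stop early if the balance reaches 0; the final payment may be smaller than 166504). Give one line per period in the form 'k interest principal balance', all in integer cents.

1. interest=⌊3115042·18/10000⌋=5607; principal=166504-5607=160897; balance=3115042-160897=2954145
2. interest=⌊2954145·18/10000⌋=5317; principal=166504-5317=161187; balance=2954145-161187=2792958
3. interest=⌊2792958·18/10000⌋=5027; principal=166504-5027=161477; balance=2792958-161477=2631481
4. interest=⌊2631481·18/10000⌋=4736; principal=166504-4736=161768; balance=2631481-161768=2469713
5. interest=⌊2469713·18/10000⌋=4445; principal=166504-4445=162059; balance=2469713-162059=2307654
6. interest=⌊2307654·18/10000⌋=4153; principal=166504-4153=162351; balance=2307654-162351=2145303
7. interest=⌊2145303·18/10000⌋=3861; principal=166504-3861=162643; balance=2145303-162643=1982660
8. interest=⌊1982660·18/10000⌋=3568; principal=166504-3568=162936; balance=1982660-162936=1819724
9. interest=⌊1819724·18/10000⌋=3275; principal=166504-3275=163229; balance=1819724-163229=1656495
10. interest=⌊1656495·18/10000⌋=2981; principal=166504-2981=163523; balance=1656495-163523=1492972
11. interest=⌊1492972·18/10000⌋=2687; principal=166504-2687=163817; balance=1492972-163817=1329155
12. interest=⌊1329155·18/10000⌋=2392; principal=166504-2392=164112; balance=1329155-164112=1165043
13. interest=⌊1165043·18/10000⌋=2097; principal=166504-2097=164407; balance=1165043-164407=1000636
14. interest=⌊1000636·18/10000⌋=1801; principal=166504-1801=164703; balance=1000636-164703=835933
15. interest=⌊835933·18/10000⌋=1504; principal=166504-1504=165000; balance=835933-165000=670933
16. interest=⌊670933·18/10000⌋=1207; principal=166504-1207=165297; balance=670933-165297=505636
17. interest=⌊505636·18/10000⌋=910; principal=166504-910=165594; balance=505636-165594=340042
18. interest=⌊340042·18/10000⌋=612; principal=166504-612=165892; balance=340042-165892=174150
19. interest=⌊174150·18/10000⌋=313; principal=166504-313=166191; balance=174150-166191=7959
20. interest=⌊7959·18/10000⌋=14; principal=min(166504-14,7959)=7959; balance=7959-7959=0

1 5607 160897 2954145
2 5317 161187 2792958
3 5027 161477 2631481
4 4736 161768 2469713
5 4445 162059 2307654
6 4153 162351 2145303
7 3861 162643 1982660
8 3568 162936 1819724
9 3275 163229 1656495
10 2981 163523 1492972
11 2687 163817 1329155
12 2392 164112 1165043
13 2097 164407 1000636
14 1801 164703 835933
15 1504 165000 670933
16 1207 165297 505636
17 910 165594 340042
18 612 165892 174150
19 313 166191 7959
20 14 7959 0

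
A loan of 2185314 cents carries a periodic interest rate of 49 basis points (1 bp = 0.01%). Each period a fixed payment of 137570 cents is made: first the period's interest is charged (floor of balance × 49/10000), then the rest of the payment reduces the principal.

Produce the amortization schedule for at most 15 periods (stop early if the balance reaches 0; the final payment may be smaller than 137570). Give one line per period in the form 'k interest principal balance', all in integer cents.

1. interest=⌊2185314·49/10000⌋=10708; principal=137570-10708=126862; balance=2185314-126862=2058452
2. interest=⌊2058452·49/10000⌋=10086; principal=137570-10086=127484; balance=2058452-127484=1930968
3. interest=⌊1930968·49/10000⌋=9461; principal=137570-9461=128109; balance=1930968-128109=1802859
4. interest=⌊1802859·49/10000⌋=8834; principal=137570-8834=128736; balance=1802859-128736=1674123
5. interest=⌊1674123·49/10000⌋=8203; principal=137570-8203=129367; balance=1674123-129367=1544756
6. interest=⌊1544756·49/10000⌋=7569; principal=137570-7569=130001; balance=1544756-130001=1414755
7. interest=⌊1414755·49/10000⌋=6932; principal=137570-6932=130638; balance=1414755-130638=1284117
8. interest=⌊1284117·49/10000⌋=6292; principal=137570-6292=131278; balance=1284117-131278=1152839
9. interest=⌊1152839·49/10000⌋=5648; principal=137570-5648=131922; balance=1152839-131922=1020917
10. interest=⌊1020917·49/10000⌋=5002; principal=137570-5002=132568; balance=1020917-132568=888349
11. interest=⌊888349·49/10000⌋=4352; principal=137570-4352=133218; balance=888349-133218=755131
12. interest=⌊755131·49/10000⌋=3700; principal=137570-3700=133870; balance=755131-133870=621261
13. interest=⌊621261·49/10000⌋=3044; principal=137570-3044=134526; balance=621261-134526=486735
14. interest=⌊486735·49/10000⌋=2385; principal=137570-2385=135185; balance=486735-135185=351550
15. interest=⌊351550·49/10000⌋=1722; principal=137570-1722=135848; balance=351550-135848=215702

1 10708 126862 2058452
2 10086 127484 1930968
3 9461 128109 1802859
4 8834 128736 1674123
5 8203 129367 1544756
6 7569 130001 1414755
7 6932 130638 1284117
8 6292 131278 1152839
9 5648 131922 1020917
10 5002 132568 888349
11 4352 133218 755131
12 3700 133870 621261
13 3044 134526 486735
14 2385 135185 351550
15 1722 135848 215702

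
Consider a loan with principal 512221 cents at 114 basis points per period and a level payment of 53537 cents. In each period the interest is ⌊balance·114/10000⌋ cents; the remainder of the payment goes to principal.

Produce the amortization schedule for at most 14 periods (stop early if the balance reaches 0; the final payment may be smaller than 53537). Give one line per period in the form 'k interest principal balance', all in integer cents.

1. interest=⌊512221·114/10000⌋=5839; principal=53537-5839=47698; balance=512221-47698=464523
2. interest=⌊464523·114/10000⌋=5295; principal=53537-5295=48242; balance=464523-48242=416281
3. interest=⌊416281·114/10000⌋=4745; principal=53537-4745=48792; balance=416281-48792=367489
4. interest=⌊367489·114/10000⌋=4189; principal=53537-4189=49348; balance=367489-49348=318141
5. interest=⌊318141·114/10000⌋=3626; principal=53537-3626=49911; balance=318141-49911=268230
6. interest=⌊268230·114/10000⌋=3057; principal=53537-3057=50480; balance=268230-50480=217750
7. interest=⌊217750·114/10000⌋=2482; principal=53537-2482=51055; balance=217750-51055=166695
8. interest=⌊166695·114/10000⌋=1900; principal=53537-1900=51637; balance=166695-51637=115058
9. interest=⌊115058·114/10000⌋=1311; principal=53537-1311=52226; balance=115058-52226=62832
10. interest=⌊62832·114/10000⌋=716; principal=53537-716=52821; balance=62832-52821=10011
11. interest=⌊10011·114/10000⌋=114; principal=min(53537-114,10011)=10011; balance=10011-10011=0

1 5839 47698 464523
2 5295 48242 416281
3 4745 48792 367489
4 4189 49348 318141
5 3626 49911 268230
6 3057 50480 217750
7 2482 51055 166695
8 1900 51637 115058
9 1311 52226 62832
10 716 52821 10011
11 114 10011 0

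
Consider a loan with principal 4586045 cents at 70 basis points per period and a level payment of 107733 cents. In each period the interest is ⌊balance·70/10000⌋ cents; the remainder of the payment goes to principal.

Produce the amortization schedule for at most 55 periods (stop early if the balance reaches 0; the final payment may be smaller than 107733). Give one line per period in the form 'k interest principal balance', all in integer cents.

1 32102 75631 4510414
2 31572 76161 4434253
3 31039 76694 4357559
4 30502 77231 4280328
5 29962 77771 4202557
6 29417 78316 4124241
7 28869 78864 4045377
8 28317 79416 3965961
9 27761 79972 3885989
10 27201 80532 3805457
11 26638 81095 3724362
12 26070 81663 3642699
13 25498 82235 3560464
14 24923 82810 3477654
15 24343 83390 3394264
16 23759 83974 3310290
17 23172 84561 3225729
18 22580 85153 3140576
19 21984 85749 3054827
20 21383 86350 2968477
21 20779 86954 2881523
22 20170 87563 2793960
23 19557 88176 2705784
24 18940 88793 2616991
25 18318 89415 2527576
26 17693 90040 2437536
27 17062 90671 2346865
28 16428 91305 2255560
29 15788 91945 2163615
30 15145 92588 2071027
31 14497 93236 1977791
32 13844 93889 1883902
33 13187 94546 1789356
34 12525 95208 1694148
35 11859 95874 1598274
36 11187 96546 1501728
37 10512 97221 1404507
38 9831 97902 1306605
39 9146 98587 1208018
40 8456 99277 1108741
41 7761 99972 1008769
42 7061 100672 908097
43 6356 101377 806720
44 5647 102086 704634
45 4932 102801 601833
46 4212 103521 498312
47 3488 104245 394067
48 2758 104975 289092
49 2023 105710 183382
50 1283 106450 76932
51 538 76932 0

1. interest=⌊4586045·70/10000⌋=32102; principal=107733-32102=75631; balance=4586045-75631=4510414
2. interest=⌊4510414·70/10000⌋=31572; principal=107733-31572=76161; balance=4510414-76161=4434253
3. interest=⌊4434253·70/10000⌋=31039; principal=107733-31039=76694; balance=4434253-76694=4357559
4. interest=⌊4357559·70/10000⌋=30502; principal=107733-30502=77231; balance=4357559-77231=4280328
5. interest=⌊4280328·70/10000⌋=29962; principal=107733-29962=77771; balance=4280328-77771=4202557
6. interest=⌊4202557·70/10000⌋=29417; principal=107733-29417=78316; balance=4202557-78316=4124241
7. interest=⌊4124241·70/10000⌋=28869; principal=107733-28869=78864; balance=4124241-78864=4045377
8. interest=⌊4045377·70/10000⌋=28317; principal=107733-28317=79416; balance=4045377-79416=3965961
9. interest=⌊3965961·70/10000⌋=27761; principal=107733-27761=79972; balance=3965961-79972=3885989
10. interest=⌊3885989·70/10000⌋=27201; principal=107733-27201=80532; balance=3885989-80532=3805457
11. interest=⌊3805457·70/10000⌋=26638; principal=107733-26638=81095; balance=3805457-81095=3724362
12. interest=⌊3724362·70/10000⌋=26070; principal=107733-26070=81663; balance=3724362-81663=3642699
13. interest=⌊3642699·70/10000⌋=25498; principal=107733-25498=82235; balance=3642699-82235=3560464
14. interest=⌊3560464·70/10000⌋=24923; principal=107733-24923=82810; balance=3560464-82810=3477654
15. interest=⌊3477654·70/10000⌋=24343; principal=107733-24343=83390; balance=3477654-83390=3394264
16. interest=⌊3394264·70/10000⌋=23759; principal=107733-23759=83974; balance=3394264-83974=3310290
17. interest=⌊3310290·70/10000⌋=23172; principal=107733-23172=84561; balance=3310290-84561=3225729
18. interest=⌊3225729·70/10000⌋=22580; principal=107733-22580=85153; balance=3225729-85153=3140576
19. interest=⌊3140576·70/10000⌋=21984; principal=107733-21984=85749; balance=3140576-85749=3054827
20. interest=⌊3054827·70/10000⌋=21383; principal=107733-21383=86350; balance=3054827-86350=2968477
21. interest=⌊2968477·70/10000⌋=20779; principal=107733-20779=86954; balance=2968477-86954=2881523
22. interest=⌊2881523·70/10000⌋=20170; principal=107733-20170=87563; balance=2881523-87563=2793960
23. interest=⌊2793960·70/10000⌋=19557; principal=107733-19557=88176; balance=2793960-88176=2705784
24. interest=⌊2705784·70/10000⌋=18940; principal=107733-18940=88793; balance=2705784-88793=2616991
25. interest=⌊2616991·70/10000⌋=18318; principal=107733-18318=89415; balance=2616991-89415=2527576
26. interest=⌊2527576·70/10000⌋=17693; principal=107733-17693=90040; balance=2527576-90040=2437536
27. interest=⌊2437536·70/10000⌋=17062; principal=107733-17062=90671; balance=2437536-90671=2346865
28. interest=⌊2346865·70/10000⌋=16428; principal=107733-16428=91305; balance=2346865-91305=2255560
29. interest=⌊2255560·70/10000⌋=15788; principal=107733-15788=91945; balance=2255560-91945=2163615
30. interest=⌊2163615·70/10000⌋=15145; principal=107733-15145=92588; balance=2163615-92588=2071027
31. interest=⌊2071027·70/10000⌋=14497; principal=107733-14497=93236; balance=2071027-93236=1977791
32. interest=⌊1977791·70/10000⌋=13844; principal=107733-13844=93889; balance=1977791-93889=1883902
33. interest=⌊1883902·70/10000⌋=13187; principal=107733-13187=94546; balance=1883902-94546=1789356
34. interest=⌊1789356·70/10000⌋=12525; principal=107733-12525=95208; balance=1789356-95208=1694148
35. interest=⌊1694148·70/10000⌋=11859; principal=107733-11859=95874; balance=1694148-95874=1598274
36. interest=⌊1598274·70/10000⌋=11187; principal=107733-11187=96546; balance=1598274-96546=1501728
37. interest=⌊1501728·70/10000⌋=10512; principal=107733-10512=97221; balance=1501728-97221=1404507
38. interest=⌊1404507·70/10000⌋=9831; principal=107733-9831=97902; balance=1404507-97902=1306605
39. interest=⌊1306605·70/10000⌋=9146; principal=107733-9146=98587; balance=1306605-98587=1208018
40. interest=⌊1208018·70/10000⌋=8456; principal=107733-8456=99277; balance=1208018-99277=1108741
41. interest=⌊1108741·70/10000⌋=7761; principal=107733-7761=99972; balance=1108741-99972=1008769
42. interest=⌊1008769·70/10000⌋=7061; principal=107733-7061=100672; balance=1008769-100672=908097
43. interest=⌊908097·70/10000⌋=6356; principal=107733-6356=101377; balance=908097-101377=806720
44. interest=⌊806720·70/10000⌋=5647; principal=107733-5647=102086; balance=806720-102086=704634
45. interest=⌊704634·70/10000⌋=4932; principal=107733-4932=102801; balance=704634-102801=601833
46. interest=⌊601833·70/10000⌋=4212; principal=107733-4212=103521; balance=601833-103521=498312
47. interest=⌊498312·70/10000⌋=3488; principal=107733-3488=104245; balance=498312-104245=394067
48. interest=⌊394067·70/10000⌋=2758; principal=107733-2758=104975; balance=394067-104975=289092
49. interest=⌊289092·70/10000⌋=2023; principal=107733-2023=105710; balance=289092-105710=183382
50. interest=⌊183382·70/10000⌋=1283; principal=107733-1283=106450; balance=183382-106450=76932
51. interest=⌊76932·70/10000⌋=538; principal=min(107733-538,76932)=76932; balance=76932-76932=0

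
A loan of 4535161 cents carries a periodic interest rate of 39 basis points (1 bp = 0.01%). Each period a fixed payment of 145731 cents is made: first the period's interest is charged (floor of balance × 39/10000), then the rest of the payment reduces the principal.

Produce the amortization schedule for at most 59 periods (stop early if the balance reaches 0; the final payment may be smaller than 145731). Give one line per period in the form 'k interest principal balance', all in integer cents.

1 17687 128044 4407117
2 17187 128544 4278573
3 16686 129045 4149528
4 16183 129548 4019980
5 15677 130054 3889926
6 15170 130561 3759365
7 14661 131070 3628295
8 14150 131581 3496714
9 13637 132094 3364620
10 13122 132609 3232011
11 12604 133127 3098884
12 12085 133646 2965238
13 11564 134167 2831071
14 11041 134690 2696381
15 10515 135216 2561165
16 9988 135743 2425422
17 9459 136272 2289150
18 8927 136804 2152346
19 8394 137337 2015009
20 7858 137873 1877136
21 7320 138411 1738725
22 6781 138950 1599775
23 6239 139492 1460283
24 5695 140036 1320247
25 5148 140583 1179664
26 4600 141131 1038533
27 4050 141681 896852
28 3497 142234 754618
29 2943 142788 611830
30 2386 143345 468485
31 1827 143904 324581
32 1265 144466 180115
33 702 145029 35086
34 136 35086 0

1. interest=⌊4535161·39/10000⌋=17687; principal=145731-17687=128044; balance=4535161-128044=4407117
2. interest=⌊4407117·39/10000⌋=17187; principal=145731-17187=128544; balance=4407117-128544=4278573
3. interest=⌊4278573·39/10000⌋=16686; principal=145731-16686=129045; balance=4278573-129045=4149528
4. interest=⌊4149528·39/10000⌋=16183; principal=145731-16183=129548; balance=4149528-129548=4019980
5. interest=⌊4019980·39/10000⌋=15677; principal=145731-15677=130054; balance=4019980-130054=3889926
6. interest=⌊3889926·39/10000⌋=15170; principal=145731-15170=130561; balance=3889926-130561=3759365
7. interest=⌊3759365·39/10000⌋=14661; principal=145731-14661=131070; balance=3759365-131070=3628295
8. interest=⌊3628295·39/10000⌋=14150; principal=145731-14150=131581; balance=3628295-131581=3496714
9. interest=⌊3496714·39/10000⌋=13637; principal=145731-13637=132094; balance=3496714-132094=3364620
10. interest=⌊3364620·39/10000⌋=13122; principal=145731-13122=132609; balance=3364620-132609=3232011
11. interest=⌊3232011·39/10000⌋=12604; principal=145731-12604=133127; balance=3232011-133127=3098884
12. interest=⌊3098884·39/10000⌋=12085; principal=145731-12085=133646; balance=3098884-133646=2965238
13. interest=⌊2965238·39/10000⌋=11564; principal=145731-11564=134167; balance=2965238-134167=2831071
14. interest=⌊2831071·39/10000⌋=11041; principal=145731-11041=134690; balance=2831071-134690=2696381
15. interest=⌊2696381·39/10000⌋=10515; principal=145731-10515=135216; balance=2696381-135216=2561165
16. interest=⌊2561165·39/10000⌋=9988; principal=145731-9988=135743; balance=2561165-135743=2425422
17. interest=⌊2425422·39/10000⌋=9459; principal=145731-9459=136272; balance=2425422-136272=2289150
18. interest=⌊2289150·39/10000⌋=8927; principal=145731-8927=136804; balance=2289150-136804=2152346
19. interest=⌊2152346·39/10000⌋=8394; principal=145731-8394=137337; balance=2152346-137337=2015009
20. interest=⌊2015009·39/10000⌋=7858; principal=145731-7858=137873; balance=2015009-137873=1877136
21. interest=⌊1877136·39/10000⌋=7320; principal=145731-7320=138411; balance=1877136-138411=1738725
22. interest=⌊1738725·39/10000⌋=6781; principal=145731-6781=138950; balance=1738725-138950=1599775
23. interest=⌊1599775·39/10000⌋=6239; principal=145731-6239=139492; balance=1599775-139492=1460283
24. interest=⌊1460283·39/10000⌋=5695; principal=145731-5695=140036; balance=1460283-140036=1320247
25. interest=⌊1320247·39/10000⌋=5148; principal=145731-5148=140583; balance=1320247-140583=1179664
26. interest=⌊1179664·39/10000⌋=4600; principal=145731-4600=141131; balance=1179664-141131=1038533
27. interest=⌊1038533·39/10000⌋=4050; principal=145731-4050=141681; balance=1038533-141681=896852
28. interest=⌊896852·39/10000⌋=3497; principal=145731-3497=142234; balance=896852-142234=754618
29. interest=⌊754618·39/10000⌋=2943; principal=145731-2943=142788; balance=754618-142788=611830
30. interest=⌊611830·39/10000⌋=2386; principal=145731-2386=143345; balance=611830-143345=468485
31. interest=⌊468485·39/10000⌋=1827; principal=145731-1827=143904; balance=468485-143904=324581
32. interest=⌊324581·39/10000⌋=1265; principal=145731-1265=144466; balance=324581-144466=180115
33. interest=⌊180115·39/10000⌋=702; principal=145731-702=145029; balance=180115-145029=35086
34. interest=⌊35086·39/10000⌋=136; principal=min(145731-136,35086)=35086; balance=35086-35086=0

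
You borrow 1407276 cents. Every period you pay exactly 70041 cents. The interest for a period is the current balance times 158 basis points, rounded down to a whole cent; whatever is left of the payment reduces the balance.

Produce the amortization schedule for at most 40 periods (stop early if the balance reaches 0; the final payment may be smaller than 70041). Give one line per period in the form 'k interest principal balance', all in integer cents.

1 22234 47807 1359469
2 21479 48562 1310907
3 20712 49329 1261578
4 19932 50109 1211469
5 19141 50900 1160569
6 18336 51705 1108864
7 17520 52521 1056343
8 16690 53351 1002992
9 15847 54194 948798
10 14991 55050 893748
11 14121 55920 837828
12 13237 56804 781024
13 12340 57701 723323
14 11428 58613 664710
15 10502 59539 605171
16 9561 60480 544691
17 8606 61435 483256
18 7635 62406 420850
19 6649 63392 357458
20 5647 64394 293064
21 4630 65411 227653
22 3596 66445 161208
23 2547 67494 93714
24 1480 68561 25153
25 397 25153 0

1. interest=⌊1407276·158/10000⌋=22234; principal=70041-22234=47807; balance=1407276-47807=1359469
2. interest=⌊1359469·158/10000⌋=21479; principal=70041-21479=48562; balance=1359469-48562=1310907
3. interest=⌊1310907·158/10000⌋=20712; principal=70041-20712=49329; balance=1310907-49329=1261578
4. interest=⌊1261578·158/10000⌋=19932; principal=70041-19932=50109; balance=1261578-50109=1211469
5. interest=⌊1211469·158/10000⌋=19141; principal=70041-19141=50900; balance=1211469-50900=1160569
6. interest=⌊1160569·158/10000⌋=18336; principal=70041-18336=51705; balance=1160569-51705=1108864
7. interest=⌊1108864·158/10000⌋=17520; principal=70041-17520=52521; balance=1108864-52521=1056343
8. interest=⌊1056343·158/10000⌋=16690; principal=70041-16690=53351; balance=1056343-53351=1002992
9. interest=⌊1002992·158/10000⌋=15847; principal=70041-15847=54194; balance=1002992-54194=948798
10. interest=⌊948798·158/10000⌋=14991; principal=70041-14991=55050; balance=948798-55050=893748
11. interest=⌊893748·158/10000⌋=14121; principal=70041-14121=55920; balance=893748-55920=837828
12. interest=⌊837828·158/10000⌋=13237; principal=70041-13237=56804; balance=837828-56804=781024
13. interest=⌊781024·158/10000⌋=12340; principal=70041-12340=57701; balance=781024-57701=723323
14. interest=⌊723323·158/10000⌋=11428; principal=70041-11428=58613; balance=723323-58613=664710
15. interest=⌊664710·158/10000⌋=10502; principal=70041-10502=59539; balance=664710-59539=605171
16. interest=⌊605171·158/10000⌋=9561; principal=70041-9561=60480; balance=605171-60480=544691
17. interest=⌊544691·158/10000⌋=8606; principal=70041-8606=61435; balance=544691-61435=483256
18. interest=⌊483256·158/10000⌋=7635; principal=70041-7635=62406; balance=483256-62406=420850
19. interest=⌊420850·158/10000⌋=6649; principal=70041-6649=63392; balance=420850-63392=357458
20. interest=⌊357458·158/10000⌋=5647; principal=70041-5647=64394; balance=357458-64394=293064
21. interest=⌊293064·158/10000⌋=4630; principal=70041-4630=65411; balance=293064-65411=227653
22. interest=⌊227653·158/10000⌋=3596; principal=70041-3596=66445; balance=227653-66445=161208
23. interest=⌊161208·158/10000⌋=2547; principal=70041-2547=67494; balance=161208-67494=93714
24. interest=⌊93714·158/10000⌋=1480; principal=70041-1480=68561; balance=93714-68561=25153
25. interest=⌊25153·158/10000⌋=397; principal=min(70041-397,25153)=25153; balance=25153-25153=0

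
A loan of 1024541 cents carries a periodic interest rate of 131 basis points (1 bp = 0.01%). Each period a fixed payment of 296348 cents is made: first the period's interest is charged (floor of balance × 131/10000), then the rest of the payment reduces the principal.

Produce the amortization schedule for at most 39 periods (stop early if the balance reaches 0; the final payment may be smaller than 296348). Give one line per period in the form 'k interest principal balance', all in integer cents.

1 13421 282927 741614
2 9715 286633 454981
3 5960 290388 164593
4 2156 164593 0

1. interest=⌊1024541·131/10000⌋=13421; principal=296348-13421=282927; balance=1024541-282927=741614
2. interest=⌊741614·131/10000⌋=9715; principal=296348-9715=286633; balance=741614-286633=454981
3. interest=⌊454981·131/10000⌋=5960; principal=296348-5960=290388; balance=454981-290388=164593
4. interest=⌊164593·131/10000⌋=2156; principal=min(296348-2156,164593)=164593; balance=164593-164593=0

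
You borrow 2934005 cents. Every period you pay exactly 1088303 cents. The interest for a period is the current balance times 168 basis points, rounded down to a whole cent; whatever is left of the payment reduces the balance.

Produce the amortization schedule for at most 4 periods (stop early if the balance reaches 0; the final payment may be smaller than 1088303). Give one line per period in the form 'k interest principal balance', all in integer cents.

1 49291 1039012 1894993
2 31835 1056468 838525
3 14087 838525 0

1. interest=⌊2934005·168/10000⌋=49291; principal=1088303-49291=1039012; balance=2934005-1039012=1894993
2. interest=⌊1894993·168/10000⌋=31835; principal=1088303-31835=1056468; balance=1894993-1056468=838525
3. interest=⌊838525·168/10000⌋=14087; principal=min(1088303-14087,838525)=838525; balance=838525-838525=0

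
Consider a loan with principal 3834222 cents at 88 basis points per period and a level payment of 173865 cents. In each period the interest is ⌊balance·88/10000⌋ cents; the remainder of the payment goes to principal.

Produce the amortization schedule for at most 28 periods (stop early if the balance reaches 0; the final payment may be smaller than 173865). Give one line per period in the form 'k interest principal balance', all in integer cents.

1 33741 140124 3694098
2 32508 141357 3552741
3 31264 142601 3410140
4 30009 143856 3266284
5 28743 145122 3121162
6 27466 146399 2974763
7 26177 147688 2827075
8 24878 148987 2678088
9 23567 150298 2527790
10 22244 151621 2376169
11 20910 152955 2223214
12 19564 154301 2068913
13 18206 155659 1913254
14 16836 157029 1756225
15 15454 158411 1597814
16 14060 159805 1438009
17 12654 161211 1276798
18 11235 162630 1114168
19 9804 164061 950107
20 8360 165505 784602
21 6904 166961 617641
22 5435 168430 449211
23 3953 169912 279299
24 2457 171408 107891
25 949 107891 0

1. interest=⌊3834222·88/10000⌋=33741; principal=173865-33741=140124; balance=3834222-140124=3694098
2. interest=⌊3694098·88/10000⌋=32508; principal=173865-32508=141357; balance=3694098-141357=3552741
3. interest=⌊3552741·88/10000⌋=31264; principal=173865-31264=142601; balance=3552741-142601=3410140
4. interest=⌊3410140·88/10000⌋=30009; principal=173865-30009=143856; balance=3410140-143856=3266284
5. interest=⌊3266284·88/10000⌋=28743; principal=173865-28743=145122; balance=3266284-145122=3121162
6. interest=⌊3121162·88/10000⌋=27466; principal=173865-27466=146399; balance=3121162-146399=2974763
7. interest=⌊2974763·88/10000⌋=26177; principal=173865-26177=147688; balance=2974763-147688=2827075
8. interest=⌊2827075·88/10000⌋=24878; principal=173865-24878=148987; balance=2827075-148987=2678088
9. interest=⌊2678088·88/10000⌋=23567; principal=173865-23567=150298; balance=2678088-150298=2527790
10. interest=⌊2527790·88/10000⌋=22244; principal=173865-22244=151621; balance=2527790-151621=2376169
11. interest=⌊2376169·88/10000⌋=20910; principal=173865-20910=152955; balance=2376169-152955=2223214
12. interest=⌊2223214·88/10000⌋=19564; principal=173865-19564=154301; balance=2223214-154301=2068913
13. interest=⌊2068913·88/10000⌋=18206; principal=173865-18206=155659; balance=2068913-155659=1913254
14. interest=⌊1913254·88/10000⌋=16836; principal=173865-16836=157029; balance=1913254-157029=1756225
15. interest=⌊1756225·88/10000⌋=15454; principal=173865-15454=158411; balance=1756225-158411=1597814
16. interest=⌊1597814·88/10000⌋=14060; principal=173865-14060=159805; balance=1597814-159805=1438009
17. interest=⌊1438009·88/10000⌋=12654; principal=173865-12654=161211; balance=1438009-161211=1276798
18. interest=⌊1276798·88/10000⌋=11235; principal=173865-11235=162630; balance=1276798-162630=1114168
19. interest=⌊1114168·88/10000⌋=9804; principal=173865-9804=164061; balance=1114168-164061=950107
20. interest=⌊950107·88/10000⌋=8360; principal=173865-8360=165505; balance=950107-165505=784602
21. interest=⌊784602·88/10000⌋=6904; principal=173865-6904=166961; balance=784602-166961=617641
22. interest=⌊617641·88/10000⌋=5435; principal=173865-5435=168430; balance=617641-168430=449211
23. interest=⌊449211·88/10000⌋=3953; principal=173865-3953=169912; balance=449211-169912=279299
24. interest=⌊279299·88/10000⌋=2457; principal=173865-2457=171408; balance=279299-171408=107891
25. interest=⌊107891·88/10000⌋=949; principal=min(173865-949,107891)=107891; balance=107891-107891=0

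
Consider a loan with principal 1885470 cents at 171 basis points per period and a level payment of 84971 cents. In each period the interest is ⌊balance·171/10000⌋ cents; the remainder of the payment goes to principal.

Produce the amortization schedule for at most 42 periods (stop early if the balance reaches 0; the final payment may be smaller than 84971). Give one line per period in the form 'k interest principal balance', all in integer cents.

1. interest=⌊1885470·171/10000⌋=32241; principal=84971-32241=52730; balance=1885470-52730=1832740
2. interest=⌊1832740·171/10000⌋=31339; principal=84971-31339=53632; balance=1832740-53632=1779108
3. interest=⌊1779108·171/10000⌋=30422; principal=84971-30422=54549; balance=1779108-54549=1724559
4. interest=⌊1724559·171/10000⌋=29489; principal=84971-29489=55482; balance=1724559-55482=1669077
5. interest=⌊1669077·171/10000⌋=28541; principal=84971-28541=56430; balance=1669077-56430=1612647
6. interest=⌊1612647·171/10000⌋=27576; principal=84971-27576=57395; balance=1612647-57395=1555252
7. interest=⌊1555252·171/10000⌋=26594; principal=84971-26594=58377; balance=1555252-58377=1496875
8. interest=⌊1496875·171/10000⌋=25596; principal=84971-25596=59375; balance=1496875-59375=1437500
9. interest=⌊1437500·171/10000⌋=24581; principal=84971-24581=60390; balance=1437500-60390=1377110
10. interest=⌊1377110·171/10000⌋=23548; principal=84971-23548=61423; balance=1377110-61423=1315687
11. interest=⌊1315687·171/10000⌋=22498; principal=84971-22498=62473; balance=1315687-62473=1253214
12. interest=⌊1253214·171/10000⌋=21429; principal=84971-21429=63542; balance=1253214-63542=1189672
13. interest=⌊1189672·171/10000⌋=20343; principal=84971-20343=64628; balance=1189672-64628=1125044
14. interest=⌊1125044·171/10000⌋=19238; principal=84971-19238=65733; balance=1125044-65733=1059311
15. interest=⌊1059311·171/10000⌋=18114; principal=84971-18114=66857; balance=1059311-66857=992454
16. interest=⌊992454·171/10000⌋=16970; principal=84971-16970=68001; balance=992454-68001=924453
17. interest=⌊924453·171/10000⌋=15808; principal=84971-15808=69163; balance=924453-69163=855290
18. interest=⌊855290·171/10000⌋=14625; principal=84971-14625=70346; balance=855290-70346=784944
19. interest=⌊784944·171/10000⌋=13422; principal=84971-13422=71549; balance=784944-71549=713395
20. interest=⌊713395·171/10000⌋=12199; principal=84971-12199=72772; balance=713395-72772=640623
21. interest=⌊640623·171/10000⌋=10954; principal=84971-10954=74017; balance=640623-74017=566606
22. interest=⌊566606·171/10000⌋=9688; principal=84971-9688=75283; balance=566606-75283=491323
23. interest=⌊491323·171/10000⌋=8401; principal=84971-8401=76570; balance=491323-76570=414753
24. interest=⌊414753·171/10000⌋=7092; principal=84971-7092=77879; balance=414753-77879=336874
25. interest=⌊336874·171/10000⌋=5760; principal=84971-5760=79211; balance=336874-79211=257663
26. interest=⌊257663·171/10000⌋=4406; principal=84971-4406=80565; balance=257663-80565=177098
27. interest=⌊177098·171/10000⌋=3028; principal=84971-3028=81943; balance=177098-81943=95155
28. interest=⌊95155·171/10000⌋=1627; principal=84971-1627=83344; balance=95155-83344=11811
29. interest=⌊11811·171/10000⌋=201; principal=min(84971-201,11811)=11811; balance=11811-11811=0

1 32241 52730 1832740
2 31339 53632 1779108
3 30422 54549 1724559
4 29489 55482 1669077
5 28541 56430 1612647
6 27576 57395 1555252
7 26594 58377 1496875
8 25596 59375 1437500
9 24581 60390 1377110
10 23548 61423 1315687
11 22498 62473 1253214
12 21429 63542 1189672
13 20343 64628 1125044
14 19238 65733 1059311
15 18114 66857 992454
16 16970 68001 924453
17 15808 69163 855290
18 14625 70346 784944
19 13422 71549 713395
20 12199 72772 640623
21 10954 74017 566606
22 9688 75283 491323
23 8401 76570 414753
24 7092 77879 336874
25 5760 79211 257663
26 4406 80565 177098
27 3028 81943 95155
28 1627 83344 11811
29 201 11811 0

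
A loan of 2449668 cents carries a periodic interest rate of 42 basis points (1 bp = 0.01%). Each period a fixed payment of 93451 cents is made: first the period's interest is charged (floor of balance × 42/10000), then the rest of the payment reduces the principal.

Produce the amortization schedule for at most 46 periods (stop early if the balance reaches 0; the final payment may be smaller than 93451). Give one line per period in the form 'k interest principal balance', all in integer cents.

1 10288 83163 2366505
2 9939 83512 2282993
3 9588 83863 2199130
4 9236 84215 2114915
5 8882 84569 2030346
6 8527 84924 1945422
7 8170 85281 1860141
8 7812 85639 1774502
9 7452 85999 1688503
10 7091 86360 1602143
11 6729 86722 1515421
12 6364 87087 1428334
13 5999 87452 1340882
14 5631 87820 1253062
15 5262 88189 1164873
16 4892 88559 1076314
17 4520 88931 987383
18 4147 89304 898079
19 3771 89680 808399
20 3395 90056 718343
21 3017 90434 627909
22 2637 90814 537095
23 2255 91196 445899
24 1872 91579 354320
25 1488 91963 262357
26 1101 92350 170007
27 714 92737 77270
28 324 77270 0

1. interest=⌊2449668·42/10000⌋=10288; principal=93451-10288=83163; balance=2449668-83163=2366505
2. interest=⌊2366505·42/10000⌋=9939; principal=93451-9939=83512; balance=2366505-83512=2282993
3. interest=⌊2282993·42/10000⌋=9588; principal=93451-9588=83863; balance=2282993-83863=2199130
4. interest=⌊2199130·42/10000⌋=9236; principal=93451-9236=84215; balance=2199130-84215=2114915
5. interest=⌊2114915·42/10000⌋=8882; principal=93451-8882=84569; balance=2114915-84569=2030346
6. interest=⌊2030346·42/10000⌋=8527; principal=93451-8527=84924; balance=2030346-84924=1945422
7. interest=⌊1945422·42/10000⌋=8170; principal=93451-8170=85281; balance=1945422-85281=1860141
8. interest=⌊1860141·42/10000⌋=7812; principal=93451-7812=85639; balance=1860141-85639=1774502
9. interest=⌊1774502·42/10000⌋=7452; principal=93451-7452=85999; balance=1774502-85999=1688503
10. interest=⌊1688503·42/10000⌋=7091; principal=93451-7091=86360; balance=1688503-86360=1602143
11. interest=⌊1602143·42/10000⌋=6729; principal=93451-6729=86722; balance=1602143-86722=1515421
12. interest=⌊1515421·42/10000⌋=6364; principal=93451-6364=87087; balance=1515421-87087=1428334
13. interest=⌊1428334·42/10000⌋=5999; principal=93451-5999=87452; balance=1428334-87452=1340882
14. interest=⌊1340882·42/10000⌋=5631; principal=93451-5631=87820; balance=1340882-87820=1253062
15. interest=⌊1253062·42/10000⌋=5262; principal=93451-5262=88189; balance=1253062-88189=1164873
16. interest=⌊1164873·42/10000⌋=4892; principal=93451-4892=88559; balance=1164873-88559=1076314
17. interest=⌊1076314·42/10000⌋=4520; principal=93451-4520=88931; balance=1076314-88931=987383
18. interest=⌊987383·42/10000⌋=4147; principal=93451-4147=89304; balance=987383-89304=898079
19. interest=⌊898079·42/10000⌋=3771; principal=93451-3771=89680; balance=898079-89680=808399
20. interest=⌊808399·42/10000⌋=3395; principal=93451-3395=90056; balance=808399-90056=718343
21. interest=⌊718343·42/10000⌋=3017; principal=93451-3017=90434; balance=718343-90434=627909
22. interest=⌊627909·42/10000⌋=2637; principal=93451-2637=90814; balance=627909-90814=537095
23. interest=⌊537095·42/10000⌋=2255; principal=93451-2255=91196; balance=537095-91196=445899
24. interest=⌊445899·42/10000⌋=1872; principal=93451-1872=91579; balance=445899-91579=354320
25. interest=⌊354320·42/10000⌋=1488; principal=93451-1488=91963; balance=354320-91963=262357
26. interest=⌊262357·42/10000⌋=1101; principal=93451-1101=92350; balance=262357-92350=170007
27. interest=⌊170007·42/10000⌋=714; principal=93451-714=92737; balance=170007-92737=77270
28. interest=⌊77270·42/10000⌋=324; principal=min(93451-324,77270)=77270; balance=77270-77270=0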